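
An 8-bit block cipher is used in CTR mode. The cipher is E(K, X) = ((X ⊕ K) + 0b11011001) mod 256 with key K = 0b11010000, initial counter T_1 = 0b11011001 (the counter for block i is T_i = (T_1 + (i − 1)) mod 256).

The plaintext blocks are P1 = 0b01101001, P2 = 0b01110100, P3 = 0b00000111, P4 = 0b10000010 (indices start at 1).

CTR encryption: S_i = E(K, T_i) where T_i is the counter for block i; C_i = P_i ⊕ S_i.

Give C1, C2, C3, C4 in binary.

C1 = 0b10001011, C2 = 0b10010111, C3 = 0b11100011, C4 = 0b01100111

C1: T = 0b11011001, S = E(K, T) = 0b11100010; 0b01101001 ⊕ 0b11100010 = 0b10001011.
C2: T = 0b11011010, S = E(K, T) = 0b11100011; 0b01110100 ⊕ 0b11100011 = 0b10010111.
C3: T = 0b11011011, S = E(K, T) = 0b11100100; 0b00000111 ⊕ 0b11100100 = 0b11100011.
C4: T = 0b11011100, S = E(K, T) = 0b11100101; 0b10000010 ⊕ 0b11100101 = 0b01100111.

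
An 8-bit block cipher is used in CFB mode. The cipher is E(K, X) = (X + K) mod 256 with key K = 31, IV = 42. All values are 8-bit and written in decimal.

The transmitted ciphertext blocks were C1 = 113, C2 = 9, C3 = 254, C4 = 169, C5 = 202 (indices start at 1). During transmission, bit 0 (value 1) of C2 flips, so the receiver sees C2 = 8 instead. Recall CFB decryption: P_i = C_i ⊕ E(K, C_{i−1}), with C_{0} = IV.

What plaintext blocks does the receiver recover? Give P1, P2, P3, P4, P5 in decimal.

P1 = 56, P2 = 152, P3 = 217, P4 = 180, P5 = 2

Only C2 changed, to 8. In CFB, a change in C_i flips the same bit in P_i and garbles P_{i+1}. Decrypting the received ciphertext:
P1: E(K, 42) = 73; 113 ⊕ 73 = 56.
P2: E(K, 113) = 144; 8 ⊕ 144 = 152.
P3: E(K, 8) = 39; 254 ⊕ 39 = 217.
P4: E(K, 254) = 29; 169 ⊕ 29 = 180.
P5: E(K, 169) = 200; 202 ⊕ 200 = 2.
Blocks that differ from the original plaintext: P2, P3.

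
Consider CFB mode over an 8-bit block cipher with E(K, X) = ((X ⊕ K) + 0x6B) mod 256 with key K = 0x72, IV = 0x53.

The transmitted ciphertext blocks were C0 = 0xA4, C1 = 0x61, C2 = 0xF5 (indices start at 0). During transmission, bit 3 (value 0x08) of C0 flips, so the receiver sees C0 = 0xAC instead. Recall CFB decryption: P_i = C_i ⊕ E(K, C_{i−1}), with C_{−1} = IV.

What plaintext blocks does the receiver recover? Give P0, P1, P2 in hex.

P0 = 0x20, P1 = 0x28, P2 = 0x8B

Only C0 changed, to 0xAC. In CFB, a change in C_i flips the same bit in P_i and garbles P_{i+1}. Decrypting the received ciphertext:
P0: E(K, 0x53) = 0x8C; 0xAC ⊕ 0x8C = 0x20.
P1: E(K, 0xAC) = 0x49; 0x61 ⊕ 0x49 = 0x28.
P2: E(K, 0x61) = 0x7E; 0xF5 ⊕ 0x7E = 0x8B.
Blocks that differ from the original plaintext: P0, P1.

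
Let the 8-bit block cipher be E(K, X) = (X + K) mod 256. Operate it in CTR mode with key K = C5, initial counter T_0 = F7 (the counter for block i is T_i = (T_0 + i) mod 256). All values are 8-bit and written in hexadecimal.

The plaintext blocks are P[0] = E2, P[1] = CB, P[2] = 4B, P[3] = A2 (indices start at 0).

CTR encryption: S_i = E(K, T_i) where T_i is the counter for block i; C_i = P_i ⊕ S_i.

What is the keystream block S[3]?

C[0]: T = F7, S = E(K, T) = BC; E2 ⊕ BC = 5E.
C[1]: T = F8, S = E(K, T) = BD; CB ⊕ BD = 76.
C[2]: T = F9, S = E(K, T) = BE; 4B ⊕ BE = F5.
C[3]: T = FA, S = E(K, T) = BF; A2 ⊕ BF = 1D.
So S[3] = BF.

BF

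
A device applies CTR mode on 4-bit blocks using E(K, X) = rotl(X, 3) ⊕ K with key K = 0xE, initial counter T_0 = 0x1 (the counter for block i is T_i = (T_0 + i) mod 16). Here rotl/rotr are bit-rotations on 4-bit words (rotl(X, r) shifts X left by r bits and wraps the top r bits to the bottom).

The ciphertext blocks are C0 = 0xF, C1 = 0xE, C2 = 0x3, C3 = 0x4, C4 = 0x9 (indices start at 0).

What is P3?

CTR decryption: S_i = E(K, T_i) where T_i is the counter for block i; P_i = C_i ⊕ S_i.
P3: T = 0x4, S = E(K, T) = 0xC; 0x4 ⊕ 0xC = 0x8.

P3 = 0x8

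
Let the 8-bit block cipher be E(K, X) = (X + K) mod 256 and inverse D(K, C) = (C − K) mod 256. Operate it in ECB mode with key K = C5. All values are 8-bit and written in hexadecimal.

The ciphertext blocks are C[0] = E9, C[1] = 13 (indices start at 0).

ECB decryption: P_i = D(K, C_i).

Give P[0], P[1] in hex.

P[0] = 24, P[1] = 4E

P[0]: D(K, E9) = 24.
P[1]: D(K, 13) = 4E.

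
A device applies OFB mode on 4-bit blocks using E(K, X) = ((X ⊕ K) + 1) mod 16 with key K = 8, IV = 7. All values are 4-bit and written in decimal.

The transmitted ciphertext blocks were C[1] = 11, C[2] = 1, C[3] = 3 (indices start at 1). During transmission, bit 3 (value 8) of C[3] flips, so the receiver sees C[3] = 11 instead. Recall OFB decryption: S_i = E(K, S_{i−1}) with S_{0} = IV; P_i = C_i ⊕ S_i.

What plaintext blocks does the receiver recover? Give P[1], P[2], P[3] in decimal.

P[1] = 11, P[2] = 8, P[3] = 9

Only C[3] changed, to 11. In OFB, a change in C_i flips the same bit in P_i only; the keystream is unaffected. Decrypting the received ciphertext:
P[1]: S = E(K, 7) = 0; 11 ⊕ 0 = 11.
P[2]: S = E(K, 0) = 9; 1 ⊕ 9 = 8.
P[3]: S = E(K, 9) = 2; 11 ⊕ 2 = 9.
Blocks that differ from the original plaintext: P[3].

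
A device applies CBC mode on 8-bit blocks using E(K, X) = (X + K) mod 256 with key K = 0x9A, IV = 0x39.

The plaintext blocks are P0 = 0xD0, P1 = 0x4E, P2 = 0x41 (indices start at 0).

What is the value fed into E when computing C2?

CBC encryption: C_i = E(K, P_i ⊕ C_{i−1}), with C_{−1} = IV.
C0: P0 ⊕ 0x39 = 0xE9; E(K, 0xE9) = 0x83.
C1: P1 ⊕ 0x83 = 0xCD; E(K, 0xCD) = 0x67.
C2: P2 ⊕ 0x67 = 0x26; E(K, 0x26) = 0xC0.
So the input to E for block 2 is 0x26.

0x26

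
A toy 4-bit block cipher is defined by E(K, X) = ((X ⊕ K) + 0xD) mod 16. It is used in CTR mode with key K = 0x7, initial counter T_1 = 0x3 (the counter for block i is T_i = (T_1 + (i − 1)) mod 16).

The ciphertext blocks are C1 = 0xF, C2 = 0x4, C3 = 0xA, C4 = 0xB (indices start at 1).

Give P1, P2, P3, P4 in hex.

P1 = 0xE, P2 = 0x4, P3 = 0x5, P4 = 0x5

CTR decryption: S_i = E(K, T_i) where T_i is the counter for block i; P_i = C_i ⊕ S_i.
P1: T = 0x3, S = E(K, T) = 0x1; 0xF ⊕ 0x1 = 0xE.
P2: T = 0x4, S = E(K, T) = 0x0; 0x4 ⊕ 0x0 = 0x4.
P3: T = 0x5, S = E(K, T) = 0xF; 0xA ⊕ 0xF = 0x5.
P4: T = 0x6, S = E(K, T) = 0xE; 0xB ⊕ 0xE = 0x5.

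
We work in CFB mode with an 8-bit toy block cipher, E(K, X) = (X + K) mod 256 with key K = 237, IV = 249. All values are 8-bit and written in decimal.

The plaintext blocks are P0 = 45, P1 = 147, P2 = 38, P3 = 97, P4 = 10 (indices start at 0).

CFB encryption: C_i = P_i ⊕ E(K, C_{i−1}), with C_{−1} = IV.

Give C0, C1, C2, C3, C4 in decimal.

C0: E(K, 249) = 230; 45 ⊕ 230 = 203.
C1: E(K, 203) = 184; 147 ⊕ 184 = 43.
C2: E(K, 43) = 24; 38 ⊕ 24 = 62.
C3: E(K, 62) = 43; 97 ⊕ 43 = 74.
C4: E(K, 74) = 55; 10 ⊕ 55 = 61.

C0 = 203, C1 = 43, C2 = 62, C3 = 74, C4 = 61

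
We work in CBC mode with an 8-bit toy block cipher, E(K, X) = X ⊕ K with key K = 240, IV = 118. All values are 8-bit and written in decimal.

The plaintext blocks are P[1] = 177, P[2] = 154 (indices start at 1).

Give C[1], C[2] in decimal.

CBC encryption: C_i = E(K, P_i ⊕ C_{i−1}), with C_{0} = IV.
C[1]: P[1] ⊕ 118 = 199; E(K, 199) = 55.
C[2]: P[2] ⊕ 55 = 173; E(K, 173) = 93.

C[1] = 55, C[2] = 93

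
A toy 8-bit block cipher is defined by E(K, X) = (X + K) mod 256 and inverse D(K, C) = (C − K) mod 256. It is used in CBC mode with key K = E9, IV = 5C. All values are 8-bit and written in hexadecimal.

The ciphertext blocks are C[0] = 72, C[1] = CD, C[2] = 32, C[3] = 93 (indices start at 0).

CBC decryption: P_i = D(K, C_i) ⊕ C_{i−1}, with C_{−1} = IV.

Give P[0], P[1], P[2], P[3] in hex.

P[0] = D5, P[1] = 96, P[2] = 84, P[3] = 98

P[0]: D(K, 72) = 89; 89 ⊕ 5C = D5.
P[1]: D(K, CD) = E4; E4 ⊕ 72 = 96.
P[2]: D(K, 32) = 49; 49 ⊕ CD = 84.
P[3]: D(K, 93) = AA; AA ⊕ 32 = 98.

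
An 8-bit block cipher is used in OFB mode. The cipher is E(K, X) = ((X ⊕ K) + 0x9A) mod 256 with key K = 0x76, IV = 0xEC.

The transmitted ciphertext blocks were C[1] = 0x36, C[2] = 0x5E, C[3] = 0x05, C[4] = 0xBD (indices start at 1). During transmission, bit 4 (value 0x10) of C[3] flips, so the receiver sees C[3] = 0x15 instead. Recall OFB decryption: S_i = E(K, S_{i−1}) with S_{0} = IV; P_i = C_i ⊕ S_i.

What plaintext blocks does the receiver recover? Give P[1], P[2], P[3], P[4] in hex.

Only C[3] changed, to 0x15. In OFB, a change in C_i flips the same bit in P_i only; the keystream is unaffected. Decrypting the received ciphertext:
P[1]: S = E(K, 0xEC) = 0x34; 0x36 ⊕ 0x34 = 0x02.
P[2]: S = E(K, 0x34) = 0xDC; 0x5E ⊕ 0xDC = 0x82.
P[3]: S = E(K, 0xDC) = 0x44; 0x15 ⊕ 0x44 = 0x51.
P[4]: S = E(K, 0x44) = 0xCC; 0xBD ⊕ 0xCC = 0x71.
Blocks that differ from the original plaintext: P[3].

P[1] = 0x02, P[2] = 0x82, P[3] = 0x51, P[4] = 0x71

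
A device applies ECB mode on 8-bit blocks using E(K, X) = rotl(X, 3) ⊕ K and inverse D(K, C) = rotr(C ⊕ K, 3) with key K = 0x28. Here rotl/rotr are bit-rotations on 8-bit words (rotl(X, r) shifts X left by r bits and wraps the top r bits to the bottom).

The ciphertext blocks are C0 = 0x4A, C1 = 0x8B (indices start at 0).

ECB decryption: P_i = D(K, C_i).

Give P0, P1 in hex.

P0 = 0x4C, P1 = 0x74

P0: D(K, 0x4A) = 0x4C.
P1: D(K, 0x8B) = 0x74.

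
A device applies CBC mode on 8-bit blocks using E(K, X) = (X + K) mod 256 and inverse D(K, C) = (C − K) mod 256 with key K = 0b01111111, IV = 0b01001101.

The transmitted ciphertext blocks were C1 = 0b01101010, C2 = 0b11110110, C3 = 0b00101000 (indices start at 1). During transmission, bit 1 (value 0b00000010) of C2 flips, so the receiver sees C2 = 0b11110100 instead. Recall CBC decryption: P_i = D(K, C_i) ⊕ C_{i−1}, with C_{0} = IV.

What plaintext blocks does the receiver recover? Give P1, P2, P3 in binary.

P1 = 0b10100110, P2 = 0b00011111, P3 = 0b01011101

Only C2 changed, to 0b11110100. In CBC, a change in C_i garbles P_i and flips the same bit in P_{i+1}. Decrypting the received ciphertext:
P1: D(K, 0b01101010) = 0b11101011; 0b11101011 ⊕ 0b01001101 = 0b10100110.
P2: D(K, 0b11110100) = 0b01110101; 0b01110101 ⊕ 0b01101010 = 0b00011111.
P3: D(K, 0b00101000) = 0b10101001; 0b10101001 ⊕ 0b11110100 = 0b01011101.
Blocks that differ from the original plaintext: P2, P3.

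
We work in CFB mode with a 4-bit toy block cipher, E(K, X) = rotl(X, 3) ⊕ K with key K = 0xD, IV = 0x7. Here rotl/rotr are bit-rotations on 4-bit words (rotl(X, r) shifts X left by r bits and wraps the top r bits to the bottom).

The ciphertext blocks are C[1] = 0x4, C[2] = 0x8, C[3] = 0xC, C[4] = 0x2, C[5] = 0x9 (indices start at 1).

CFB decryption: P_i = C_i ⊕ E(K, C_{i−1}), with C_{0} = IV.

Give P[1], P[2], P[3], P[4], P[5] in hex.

P[1]: E(K, 0x7) = 0x6; 0x4 ⊕ 0x6 = 0x2.
P[2]: E(K, 0x4) = 0xF; 0x8 ⊕ 0xF = 0x7.
P[3]: E(K, 0x8) = 0x9; 0xC ⊕ 0x9 = 0x5.
P[4]: E(K, 0xC) = 0xB; 0x2 ⊕ 0xB = 0x9.
P[5]: E(K, 0x2) = 0xC; 0x9 ⊕ 0xC = 0x5.

P[1] = 0x2, P[2] = 0x7, P[3] = 0x5, P[4] = 0x9, P[5] = 0x5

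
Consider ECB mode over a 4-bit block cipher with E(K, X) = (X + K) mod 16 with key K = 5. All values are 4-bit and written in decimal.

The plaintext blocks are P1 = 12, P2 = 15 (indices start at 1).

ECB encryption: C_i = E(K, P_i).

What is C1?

C1 = 1

C1: E(K, 12) = 1.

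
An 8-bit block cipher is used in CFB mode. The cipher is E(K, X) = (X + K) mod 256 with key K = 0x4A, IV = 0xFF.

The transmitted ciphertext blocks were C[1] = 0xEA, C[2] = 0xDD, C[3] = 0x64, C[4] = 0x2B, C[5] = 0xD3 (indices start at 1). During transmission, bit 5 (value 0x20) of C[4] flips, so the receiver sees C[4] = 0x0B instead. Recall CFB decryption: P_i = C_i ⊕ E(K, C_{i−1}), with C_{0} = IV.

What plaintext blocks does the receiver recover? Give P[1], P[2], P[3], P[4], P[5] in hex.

Only C[4] changed, to 0x0B. In CFB, a change in C_i flips the same bit in P_i and garbles P_{i+1}. Decrypting the received ciphertext:
P[1]: E(K, 0xFF) = 0x49; 0xEA ⊕ 0x49 = 0xA3.
P[2]: E(K, 0xEA) = 0x34; 0xDD ⊕ 0x34 = 0xE9.
P[3]: E(K, 0xDD) = 0x27; 0x64 ⊕ 0x27 = 0x43.
P[4]: E(K, 0x64) = 0xAE; 0x0B ⊕ 0xAE = 0xA5.
P[5]: E(K, 0x0B) = 0x55; 0xD3 ⊕ 0x55 = 0x86.
Blocks that differ from the original plaintext: P[4], P[5].

P[1] = 0xA3, P[2] = 0xE9, P[3] = 0x43, P[4] = 0xA5, P[5] = 0x86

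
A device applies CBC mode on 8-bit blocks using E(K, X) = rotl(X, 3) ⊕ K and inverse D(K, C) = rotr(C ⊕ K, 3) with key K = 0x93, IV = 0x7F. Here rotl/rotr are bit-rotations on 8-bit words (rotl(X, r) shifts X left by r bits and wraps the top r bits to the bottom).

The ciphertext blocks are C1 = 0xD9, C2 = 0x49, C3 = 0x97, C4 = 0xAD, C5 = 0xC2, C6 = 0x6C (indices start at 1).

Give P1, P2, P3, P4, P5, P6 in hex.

CBC decryption: P_i = D(K, C_i) ⊕ C_{i−1}, with C_{0} = IV.
P1: D(K, 0xD9) = 0x49; 0x49 ⊕ 0x7F = 0x36.
P2: D(K, 0x49) = 0x5B; 0x5B ⊕ 0xD9 = 0x82.
P3: D(K, 0x97) = 0x80; 0x80 ⊕ 0x49 = 0xC9.
P4: D(K, 0xAD) = 0xC7; 0xC7 ⊕ 0x97 = 0x50.
P5: D(K, 0xC2) = 0x2A; 0x2A ⊕ 0xAD = 0x87.
P6: D(K, 0x6C) = 0xFF; 0xFF ⊕ 0xC2 = 0x3D.

P1 = 0x36, P2 = 0x82, P3 = 0xC9, P4 = 0x50, P5 = 0x87, P6 = 0x3D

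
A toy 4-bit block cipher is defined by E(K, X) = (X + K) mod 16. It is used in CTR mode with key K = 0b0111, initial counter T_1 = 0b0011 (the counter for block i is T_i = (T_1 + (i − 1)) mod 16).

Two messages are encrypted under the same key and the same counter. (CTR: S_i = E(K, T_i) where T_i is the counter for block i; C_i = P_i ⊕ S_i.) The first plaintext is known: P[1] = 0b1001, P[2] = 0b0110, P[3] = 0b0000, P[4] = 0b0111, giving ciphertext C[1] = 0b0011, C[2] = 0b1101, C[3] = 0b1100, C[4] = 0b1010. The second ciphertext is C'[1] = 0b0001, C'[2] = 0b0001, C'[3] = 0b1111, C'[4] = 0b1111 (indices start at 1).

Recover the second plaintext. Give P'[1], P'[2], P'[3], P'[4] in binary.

In CTR with a reused counter, both messages share the same keystream S_i, so C_i ⊕ C'_i = P_i ⊕ P'_i and thus P'_i = P_i ⊕ C_i ⊕ C'_i.
P'[1]: 0b1001 ⊕ 0b0011 ⊕ 0b0001 = 0b1011.
P'[2]: 0b0110 ⊕ 0b1101 ⊕ 0b0001 = 0b1010.
P'[3]: 0b0000 ⊕ 0b1100 ⊕ 0b1111 = 0b0011.
P'[4]: 0b0111 ⊕ 0b1010 ⊕ 0b1111 = 0b0010.

P'[1] = 0b1011, P'[2] = 0b1010, P'[3] = 0b0011, P'[4] = 0b0010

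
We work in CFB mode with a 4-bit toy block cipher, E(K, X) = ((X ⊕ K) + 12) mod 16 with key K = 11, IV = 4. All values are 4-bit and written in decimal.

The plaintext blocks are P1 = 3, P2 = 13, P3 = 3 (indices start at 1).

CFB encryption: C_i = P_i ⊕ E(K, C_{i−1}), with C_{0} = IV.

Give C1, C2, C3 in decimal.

C1: E(K, 4) = 11; 3 ⊕ 11 = 8.
C2: E(K, 8) = 15; 13 ⊕ 15 = 2.
C3: E(K, 2) = 5; 3 ⊕ 5 = 6.

C1 = 8, C2 = 2, C3 = 6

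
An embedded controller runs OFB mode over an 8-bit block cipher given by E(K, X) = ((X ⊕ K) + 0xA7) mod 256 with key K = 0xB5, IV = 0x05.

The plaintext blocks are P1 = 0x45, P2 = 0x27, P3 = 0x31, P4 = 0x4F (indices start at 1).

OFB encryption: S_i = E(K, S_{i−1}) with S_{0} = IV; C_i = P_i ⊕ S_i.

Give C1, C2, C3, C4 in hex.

C1: S = E(K, 0x05) = 0x57; 0x45 ⊕ 0x57 = 0x12.
C2: S = E(K, 0x57) = 0x89; 0x27 ⊕ 0x89 = 0xAE.
C3: S = E(K, 0x89) = 0xE3; 0x31 ⊕ 0xE3 = 0xD2.
C4: S = E(K, 0xE3) = 0xFD; 0x4F ⊕ 0xFD = 0xB2.

C1 = 0x12, C2 = 0xAE, C3 = 0xD2, C4 = 0xB2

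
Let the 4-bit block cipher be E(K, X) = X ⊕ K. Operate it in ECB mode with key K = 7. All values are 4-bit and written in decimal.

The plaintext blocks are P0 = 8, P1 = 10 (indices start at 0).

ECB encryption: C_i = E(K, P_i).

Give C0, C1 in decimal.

C0: E(K, 8) = 15.
C1: E(K, 10) = 13.

C0 = 15, C1 = 13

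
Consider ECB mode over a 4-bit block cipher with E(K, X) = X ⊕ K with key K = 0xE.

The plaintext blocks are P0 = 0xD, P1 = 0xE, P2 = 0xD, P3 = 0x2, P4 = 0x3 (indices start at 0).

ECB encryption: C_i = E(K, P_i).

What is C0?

C0 = 0x3

C0: E(K, 0xD) = 0x3.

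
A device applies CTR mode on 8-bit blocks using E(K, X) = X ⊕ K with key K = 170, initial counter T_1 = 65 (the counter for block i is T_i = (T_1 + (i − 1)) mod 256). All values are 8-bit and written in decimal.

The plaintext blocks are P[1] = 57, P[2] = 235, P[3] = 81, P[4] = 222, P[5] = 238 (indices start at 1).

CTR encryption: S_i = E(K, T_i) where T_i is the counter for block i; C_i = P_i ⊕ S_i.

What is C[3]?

C[3] = 184

C[1]: T = 65, S = E(K, T) = 235; 57 ⊕ 235 = 210.
C[2]: T = 66, S = E(K, T) = 232; 235 ⊕ 232 = 3.
C[3]: T = 67, S = E(K, T) = 233; 81 ⊕ 233 = 184.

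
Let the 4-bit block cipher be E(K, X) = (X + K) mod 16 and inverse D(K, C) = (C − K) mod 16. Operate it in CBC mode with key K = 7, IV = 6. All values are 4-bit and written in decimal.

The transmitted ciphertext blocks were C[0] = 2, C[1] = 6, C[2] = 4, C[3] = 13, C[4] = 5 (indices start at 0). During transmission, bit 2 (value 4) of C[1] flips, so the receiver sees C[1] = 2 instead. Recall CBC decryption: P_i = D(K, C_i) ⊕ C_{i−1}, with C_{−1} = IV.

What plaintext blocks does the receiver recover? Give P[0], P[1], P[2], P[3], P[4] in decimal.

Only C[1] changed, to 2. In CBC, a change in C_i garbles P_i and flips the same bit in P_{i+1}. Decrypting the received ciphertext:
P[0]: D(K, 2) = 11; 11 ⊕ 6 = 13.
P[1]: D(K, 2) = 11; 11 ⊕ 2 = 9.
P[2]: D(K, 4) = 13; 13 ⊕ 2 = 15.
P[3]: D(K, 13) = 6; 6 ⊕ 4 = 2.
P[4]: D(K, 5) = 14; 14 ⊕ 13 = 3.
Blocks that differ from the original plaintext: P[1], P[2].

P[0] = 13, P[1] = 9, P[2] = 15, P[3] = 2, P[4] = 3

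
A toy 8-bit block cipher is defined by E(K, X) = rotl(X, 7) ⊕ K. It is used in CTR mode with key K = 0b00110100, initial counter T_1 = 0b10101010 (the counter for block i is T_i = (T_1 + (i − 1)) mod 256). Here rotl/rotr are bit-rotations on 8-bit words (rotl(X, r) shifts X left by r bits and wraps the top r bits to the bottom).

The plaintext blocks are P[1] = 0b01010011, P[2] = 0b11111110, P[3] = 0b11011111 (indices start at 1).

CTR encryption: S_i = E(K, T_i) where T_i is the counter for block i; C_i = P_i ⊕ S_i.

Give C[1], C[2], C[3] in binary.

C[1]: T = 0b10101010, S = E(K, T) = 0b01100001; 0b01010011 ⊕ 0b01100001 = 0b00110010.
C[2]: T = 0b10101011, S = E(K, T) = 0b11100001; 0b11111110 ⊕ 0b11100001 = 0b00011111.
C[3]: T = 0b10101100, S = E(K, T) = 0b01100010; 0b11011111 ⊕ 0b01100010 = 0b10111101.

C[1] = 0b00110010, C[2] = 0b00011111, C[3] = 0b10111101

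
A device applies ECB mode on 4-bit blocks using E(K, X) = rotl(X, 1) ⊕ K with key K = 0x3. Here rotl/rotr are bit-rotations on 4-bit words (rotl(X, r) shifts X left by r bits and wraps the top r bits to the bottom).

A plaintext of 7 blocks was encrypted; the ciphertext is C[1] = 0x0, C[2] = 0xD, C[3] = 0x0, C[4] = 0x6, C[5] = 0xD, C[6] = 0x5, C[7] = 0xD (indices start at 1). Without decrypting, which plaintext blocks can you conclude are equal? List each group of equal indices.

ECB encrypts each block independently with the same key, so equal ciphertext blocks imply equal plaintext blocks.
C[1] = C[3] = 0x0, so P[1] = P[3].
C[2] = C[5] = C[7] = 0xD, so P[2] = P[5] = P[7].

P[1] = P[3]; P[2] = P[5] = P[7]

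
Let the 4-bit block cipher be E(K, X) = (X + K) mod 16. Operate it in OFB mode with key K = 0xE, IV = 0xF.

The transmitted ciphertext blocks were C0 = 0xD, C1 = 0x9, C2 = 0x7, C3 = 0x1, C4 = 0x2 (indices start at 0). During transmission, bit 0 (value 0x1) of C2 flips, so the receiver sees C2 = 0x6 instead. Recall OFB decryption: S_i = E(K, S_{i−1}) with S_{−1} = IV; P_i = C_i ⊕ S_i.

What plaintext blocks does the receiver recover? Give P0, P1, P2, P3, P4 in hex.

Only C2 changed, to 0x6. In OFB, a change in C_i flips the same bit in P_i only; the keystream is unaffected. Decrypting the received ciphertext:
P0: S = E(K, 0xF) = 0xD; 0xD ⊕ 0xD = 0x0.
P1: S = E(K, 0xD) = 0xB; 0x9 ⊕ 0xB = 0x2.
P2: S = E(K, 0xB) = 0x9; 0x6 ⊕ 0x9 = 0xF.
P3: S = E(K, 0x9) = 0x7; 0x1 ⊕ 0x7 = 0x6.
P4: S = E(K, 0x7) = 0x5; 0x2 ⊕ 0x5 = 0x7.
Blocks that differ from the original plaintext: P2.

P0 = 0x0, P1 = 0x2, P2 = 0xF, P3 = 0x6, P4 = 0x7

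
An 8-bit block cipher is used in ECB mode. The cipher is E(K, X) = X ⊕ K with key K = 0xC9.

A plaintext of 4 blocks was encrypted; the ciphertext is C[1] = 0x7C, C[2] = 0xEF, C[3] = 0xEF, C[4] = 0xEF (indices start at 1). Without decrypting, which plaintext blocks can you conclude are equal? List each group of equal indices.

ECB encrypts each block independently with the same key, so equal ciphertext blocks imply equal plaintext blocks.
C[2] = C[3] = C[4] = 0xEF, so P[2] = P[3] = P[4].

P[2] = P[3] = P[4]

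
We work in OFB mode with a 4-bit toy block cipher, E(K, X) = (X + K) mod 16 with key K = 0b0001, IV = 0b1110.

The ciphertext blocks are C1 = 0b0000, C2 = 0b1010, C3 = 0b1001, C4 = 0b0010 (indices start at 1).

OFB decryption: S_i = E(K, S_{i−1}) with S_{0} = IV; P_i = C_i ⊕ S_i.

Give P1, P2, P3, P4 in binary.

P1: S = E(K, 0b1110) = 0b1111; 0b0000 ⊕ 0b1111 = 0b1111.
P2: S = E(K, 0b1111) = 0b0000; 0b1010 ⊕ 0b0000 = 0b1010.
P3: S = E(K, 0b0000) = 0b0001; 0b1001 ⊕ 0b0001 = 0b1000.
P4: S = E(K, 0b0001) = 0b0010; 0b0010 ⊕ 0b0010 = 0b0000.

P1 = 0b1111, P2 = 0b1010, P3 = 0b1000, P4 = 0b0000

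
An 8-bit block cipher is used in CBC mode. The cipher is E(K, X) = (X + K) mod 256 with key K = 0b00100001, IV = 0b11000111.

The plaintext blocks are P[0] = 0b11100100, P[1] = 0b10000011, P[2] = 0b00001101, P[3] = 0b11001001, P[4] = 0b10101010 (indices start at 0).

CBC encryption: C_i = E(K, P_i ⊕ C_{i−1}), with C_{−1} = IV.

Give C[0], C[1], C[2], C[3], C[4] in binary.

C[0]: P[0] ⊕ 0b11000111 = 0b00100011; E(K, 0b00100011) = 0b01000100.
C[1]: P[1] ⊕ 0b01000100 = 0b11000111; E(K, 0b11000111) = 0b11101000.
C[2]: P[2] ⊕ 0b11101000 = 0b11100101; E(K, 0b11100101) = 0b00000110.
C[3]: P[3] ⊕ 0b00000110 = 0b11001111; E(K, 0b11001111) = 0b11110000.
C[4]: P[4] ⊕ 0b11110000 = 0b01011010; E(K, 0b01011010) = 0b01111011.

C[0] = 0b01000100, C[1] = 0b11101000, C[2] = 0b00000110, C[3] = 0b11110000, C[4] = 0b01111011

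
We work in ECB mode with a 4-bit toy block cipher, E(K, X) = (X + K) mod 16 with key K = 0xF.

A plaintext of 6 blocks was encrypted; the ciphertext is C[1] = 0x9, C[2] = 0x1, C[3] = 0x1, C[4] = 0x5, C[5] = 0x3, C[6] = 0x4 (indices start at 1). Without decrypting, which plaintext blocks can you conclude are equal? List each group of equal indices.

P[2] = P[3]

ECB encrypts each block independently with the same key, so equal ciphertext blocks imply equal plaintext blocks.
C[2] = C[3] = 0x1, so P[2] = P[3].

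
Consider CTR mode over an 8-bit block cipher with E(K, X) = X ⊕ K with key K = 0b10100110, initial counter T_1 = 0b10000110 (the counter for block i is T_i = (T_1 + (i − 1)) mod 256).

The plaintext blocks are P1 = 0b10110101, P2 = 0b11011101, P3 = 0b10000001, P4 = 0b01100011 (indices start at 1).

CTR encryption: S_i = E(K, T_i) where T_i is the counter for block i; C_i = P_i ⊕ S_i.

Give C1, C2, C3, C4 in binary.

C1: T = 0b10000110, S = E(K, T) = 0b00100000; 0b10110101 ⊕ 0b00100000 = 0b10010101.
C2: T = 0b10000111, S = E(K, T) = 0b00100001; 0b11011101 ⊕ 0b00100001 = 0b11111100.
C3: T = 0b10001000, S = E(K, T) = 0b00101110; 0b10000001 ⊕ 0b00101110 = 0b10101111.
C4: T = 0b10001001, S = E(K, T) = 0b00101111; 0b01100011 ⊕ 0b00101111 = 0b01001100.

C1 = 0b10010101, C2 = 0b11111100, C3 = 0b10101111, C4 = 0b01001100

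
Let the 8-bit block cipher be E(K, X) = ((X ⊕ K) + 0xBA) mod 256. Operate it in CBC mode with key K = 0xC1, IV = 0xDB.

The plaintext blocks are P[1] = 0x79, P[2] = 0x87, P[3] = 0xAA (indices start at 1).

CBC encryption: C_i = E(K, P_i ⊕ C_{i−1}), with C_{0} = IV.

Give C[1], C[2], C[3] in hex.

C[1] = 0x1D, C[2] = 0x15, C[3] = 0x38

C[1]: P[1] ⊕ 0xDB = 0xA2; E(K, 0xA2) = 0x1D.
C[2]: P[2] ⊕ 0x1D = 0x9A; E(K, 0x9A) = 0x15.
C[3]: P[3] ⊕ 0x15 = 0xBF; E(K, 0xBF) = 0x38.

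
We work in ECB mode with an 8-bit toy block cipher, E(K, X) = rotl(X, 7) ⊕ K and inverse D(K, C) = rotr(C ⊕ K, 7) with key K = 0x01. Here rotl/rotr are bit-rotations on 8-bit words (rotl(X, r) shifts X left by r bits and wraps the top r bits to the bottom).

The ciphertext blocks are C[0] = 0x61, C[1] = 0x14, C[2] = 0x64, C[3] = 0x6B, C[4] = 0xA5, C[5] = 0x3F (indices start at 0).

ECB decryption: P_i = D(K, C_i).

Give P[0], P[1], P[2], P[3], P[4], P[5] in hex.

P[0]: D(K, 0x61) = 0xC0.
P[1]: D(K, 0x14) = 0x2A.
P[2]: D(K, 0x64) = 0xCA.
P[3]: D(K, 0x6B) = 0xD4.
P[4]: D(K, 0xA5) = 0x49.
P[5]: D(K, 0x3F) = 0x7C.

P[0] = 0xC0, P[1] = 0x2A, P[2] = 0xCA, P[3] = 0xD4, P[4] = 0x49, P[5] = 0x7C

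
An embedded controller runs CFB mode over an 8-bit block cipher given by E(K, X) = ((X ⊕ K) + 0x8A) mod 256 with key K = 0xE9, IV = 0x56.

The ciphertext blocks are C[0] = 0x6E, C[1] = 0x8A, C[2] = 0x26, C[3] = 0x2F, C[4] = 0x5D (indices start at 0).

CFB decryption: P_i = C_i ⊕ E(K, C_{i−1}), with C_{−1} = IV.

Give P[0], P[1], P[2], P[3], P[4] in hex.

P[0] = 0x27, P[1] = 0x9B, P[2] = 0xCB, P[3] = 0x76, P[4] = 0x0D

P[0]: E(K, 0x56) = 0x49; 0x6E ⊕ 0x49 = 0x27.
P[1]: E(K, 0x6E) = 0x11; 0x8A ⊕ 0x11 = 0x9B.
P[2]: E(K, 0x8A) = 0xED; 0x26 ⊕ 0xED = 0xCB.
P[3]: E(K, 0x26) = 0x59; 0x2F ⊕ 0x59 = 0x76.
P[4]: E(K, 0x2F) = 0x50; 0x5D ⊕ 0x50 = 0x0D.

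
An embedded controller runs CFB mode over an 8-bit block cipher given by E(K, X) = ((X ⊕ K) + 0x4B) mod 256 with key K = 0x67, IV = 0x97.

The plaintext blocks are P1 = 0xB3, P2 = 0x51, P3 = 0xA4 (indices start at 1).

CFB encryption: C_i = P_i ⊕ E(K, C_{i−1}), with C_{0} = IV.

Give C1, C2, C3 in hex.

C1 = 0x88, C2 = 0x6B, C3 = 0xF3

C1: E(K, 0x97) = 0x3B; 0xB3 ⊕ 0x3B = 0x88.
C2: E(K, 0x88) = 0x3A; 0x51 ⊕ 0x3A = 0x6B.
C3: E(K, 0x6B) = 0x57; 0xA4 ⊕ 0x57 = 0xF3.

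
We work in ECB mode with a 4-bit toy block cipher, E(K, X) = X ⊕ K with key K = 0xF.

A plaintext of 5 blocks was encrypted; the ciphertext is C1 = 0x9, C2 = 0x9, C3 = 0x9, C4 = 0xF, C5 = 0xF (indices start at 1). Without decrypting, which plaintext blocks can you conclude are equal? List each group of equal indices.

P1 = P2 = P3; P4 = P5

ECB encrypts each block independently with the same key, so equal ciphertext blocks imply equal plaintext blocks.
C1 = C2 = C3 = 0x9, so P1 = P2 = P3.
C4 = C5 = 0xF, so P4 = P5.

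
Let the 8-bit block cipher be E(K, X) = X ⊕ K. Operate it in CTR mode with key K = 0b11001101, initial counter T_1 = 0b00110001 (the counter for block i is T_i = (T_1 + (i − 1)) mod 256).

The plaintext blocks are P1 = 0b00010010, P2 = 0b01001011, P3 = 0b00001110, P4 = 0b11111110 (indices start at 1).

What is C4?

C4 = 0b00000111

CTR encryption: S_i = E(K, T_i) where T_i is the counter for block i; C_i = P_i ⊕ S_i.
C1: T = 0b00110001, S = E(K, T) = 0b11111100; 0b00010010 ⊕ 0b11111100 = 0b11101110.
C2: T = 0b00110010, S = E(K, T) = 0b11111111; 0b01001011 ⊕ 0b11111111 = 0b10110100.
C3: T = 0b00110011, S = E(K, T) = 0b11111110; 0b00001110 ⊕ 0b11111110 = 0b11110000.
C4: T = 0b00110100, S = E(K, T) = 0b11111001; 0b11111110 ⊕ 0b11111001 = 0b00000111.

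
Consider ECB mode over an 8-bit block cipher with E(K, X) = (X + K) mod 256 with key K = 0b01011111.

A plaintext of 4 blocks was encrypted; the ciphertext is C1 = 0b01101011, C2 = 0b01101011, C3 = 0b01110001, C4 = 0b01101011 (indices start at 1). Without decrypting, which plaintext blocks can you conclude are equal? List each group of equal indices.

ECB encrypts each block independently with the same key, so equal ciphertext blocks imply equal plaintext blocks.
C1 = C2 = C4 = 0b01101011, so P1 = P2 = P4.

P1 = P2 = P4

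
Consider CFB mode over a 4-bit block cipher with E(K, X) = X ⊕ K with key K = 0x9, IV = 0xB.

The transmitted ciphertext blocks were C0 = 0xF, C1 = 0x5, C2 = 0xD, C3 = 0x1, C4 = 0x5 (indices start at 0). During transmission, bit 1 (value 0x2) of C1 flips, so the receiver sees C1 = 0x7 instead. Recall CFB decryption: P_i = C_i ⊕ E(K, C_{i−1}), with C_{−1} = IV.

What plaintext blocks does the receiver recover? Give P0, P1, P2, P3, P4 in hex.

Only C1 changed, to 0x7. In CFB, a change in C_i flips the same bit in P_i and garbles P_{i+1}. Decrypting the received ciphertext:
P0: E(K, 0xB) = 0x2; 0xF ⊕ 0x2 = 0xD.
P1: E(K, 0xF) = 0x6; 0x7 ⊕ 0x6 = 0x1.
P2: E(K, 0x7) = 0xE; 0xD ⊕ 0xE = 0x3.
P3: E(K, 0xD) = 0x4; 0x1 ⊕ 0x4 = 0x5.
P4: E(K, 0x1) = 0x8; 0x5 ⊕ 0x8 = 0xD.
Blocks that differ from the original plaintext: P1, P2.

P0 = 0xD, P1 = 0x1, P2 = 0x3, P3 = 0x5, P4 = 0xD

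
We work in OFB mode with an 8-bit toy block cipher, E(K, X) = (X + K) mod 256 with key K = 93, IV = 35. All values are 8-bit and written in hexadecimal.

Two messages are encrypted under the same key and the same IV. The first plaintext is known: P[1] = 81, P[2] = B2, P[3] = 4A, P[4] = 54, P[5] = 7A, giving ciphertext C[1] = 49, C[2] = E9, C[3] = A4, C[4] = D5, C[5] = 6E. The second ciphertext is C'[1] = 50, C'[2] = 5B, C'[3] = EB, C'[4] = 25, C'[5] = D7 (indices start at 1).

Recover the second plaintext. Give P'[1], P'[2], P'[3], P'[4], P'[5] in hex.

P'[1] = 98, P'[2] = 00, P'[3] = 05, P'[4] = A4, P'[5] = C3

In OFB with a reused IV, both messages share the same keystream S_i, so C_i ⊕ C'_i = P_i ⊕ P'_i and thus P'_i = P_i ⊕ C_i ⊕ C'_i.
P'[1]: 81 ⊕ 49 ⊕ 50 = 98.
P'[2]: B2 ⊕ E9 ⊕ 5B = 00.
P'[3]: 4A ⊕ A4 ⊕ EB = 05.
P'[4]: 54 ⊕ D5 ⊕ 25 = A4.
P'[5]: 7A ⊕ 6E ⊕ D7 = C3.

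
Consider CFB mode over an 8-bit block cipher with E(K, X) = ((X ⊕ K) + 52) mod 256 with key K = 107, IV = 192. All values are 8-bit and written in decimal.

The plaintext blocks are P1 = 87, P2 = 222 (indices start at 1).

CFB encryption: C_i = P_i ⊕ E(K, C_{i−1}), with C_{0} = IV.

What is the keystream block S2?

23

C1: E(K, 192) = 223; 87 ⊕ 223 = 136.
C2: E(K, 136) = 23; 222 ⊕ 23 = 201.
So S2 = 23.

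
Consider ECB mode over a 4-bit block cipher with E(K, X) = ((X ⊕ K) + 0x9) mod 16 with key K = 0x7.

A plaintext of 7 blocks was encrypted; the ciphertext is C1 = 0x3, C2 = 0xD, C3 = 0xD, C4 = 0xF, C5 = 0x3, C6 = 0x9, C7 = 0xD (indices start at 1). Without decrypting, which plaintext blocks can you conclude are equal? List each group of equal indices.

P1 = P5; P2 = P3 = P7

ECB encrypts each block independently with the same key, so equal ciphertext blocks imply equal plaintext blocks.
C1 = C5 = 0x3, so P1 = P5.
C2 = C3 = C7 = 0xD, so P2 = P3 = P7.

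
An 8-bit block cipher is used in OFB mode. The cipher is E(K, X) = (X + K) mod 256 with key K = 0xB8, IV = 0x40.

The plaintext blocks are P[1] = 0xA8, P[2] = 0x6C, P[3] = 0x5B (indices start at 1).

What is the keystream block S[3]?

0x68

OFB encryption: S_i = E(K, S_{i−1}) with S_{0} = IV; C_i = P_i ⊕ S_i.
C[1]: S = E(K, 0x40) = 0xF8; 0xA8 ⊕ 0xF8 = 0x50.
C[2]: S = E(K, 0xF8) = 0xB0; 0x6C ⊕ 0xB0 = 0xDC.
C[3]: S = E(K, 0xB0) = 0x68; 0x5B ⊕ 0x68 = 0x33.
So S[3] = 0x68.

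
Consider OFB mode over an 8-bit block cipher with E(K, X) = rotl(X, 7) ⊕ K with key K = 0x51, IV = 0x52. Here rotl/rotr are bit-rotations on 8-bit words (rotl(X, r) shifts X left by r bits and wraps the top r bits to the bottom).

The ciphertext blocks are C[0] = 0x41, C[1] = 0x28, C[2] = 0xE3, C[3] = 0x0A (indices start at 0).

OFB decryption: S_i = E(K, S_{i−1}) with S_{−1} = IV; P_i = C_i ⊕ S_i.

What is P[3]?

P[0]: S = E(K, 0x52) = 0x78; 0x41 ⊕ 0x78 = 0x39.
P[1]: S = E(K, 0x78) = 0x6D; 0x28 ⊕ 0x6D = 0x45.
P[2]: S = E(K, 0x6D) = 0xE7; 0xE3 ⊕ 0xE7 = 0x04.
P[3]: S = E(K, 0xE7) = 0xA2; 0x0A ⊕ 0xA2 = 0xA8.

P[3] = 0xA8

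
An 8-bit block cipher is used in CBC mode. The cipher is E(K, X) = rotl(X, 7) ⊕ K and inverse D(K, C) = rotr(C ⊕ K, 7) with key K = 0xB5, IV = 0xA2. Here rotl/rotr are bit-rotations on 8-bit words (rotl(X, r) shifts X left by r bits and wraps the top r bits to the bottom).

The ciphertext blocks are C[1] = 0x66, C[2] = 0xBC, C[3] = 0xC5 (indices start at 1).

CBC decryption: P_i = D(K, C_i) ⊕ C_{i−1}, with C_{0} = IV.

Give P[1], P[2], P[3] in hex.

P[1]: D(K, 0x66) = 0xA7; 0xA7 ⊕ 0xA2 = 0x05.
P[2]: D(K, 0xBC) = 0x12; 0x12 ⊕ 0x66 = 0x74.
P[3]: D(K, 0xC5) = 0xE0; 0xE0 ⊕ 0xBC = 0x5C.

P[1] = 0x05, P[2] = 0x74, P[3] = 0x5C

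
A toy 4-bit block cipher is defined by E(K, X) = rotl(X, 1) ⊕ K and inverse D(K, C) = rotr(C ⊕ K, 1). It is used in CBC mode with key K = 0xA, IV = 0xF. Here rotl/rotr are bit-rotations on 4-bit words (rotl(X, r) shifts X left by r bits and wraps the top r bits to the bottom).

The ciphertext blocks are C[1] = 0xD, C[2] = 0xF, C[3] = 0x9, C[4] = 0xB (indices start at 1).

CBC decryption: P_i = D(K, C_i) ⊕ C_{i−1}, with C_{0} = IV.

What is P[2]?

P[2] = 0x7

P[2]: D(K, 0xF) = 0xA; 0xA ⊕ 0xD = 0x7.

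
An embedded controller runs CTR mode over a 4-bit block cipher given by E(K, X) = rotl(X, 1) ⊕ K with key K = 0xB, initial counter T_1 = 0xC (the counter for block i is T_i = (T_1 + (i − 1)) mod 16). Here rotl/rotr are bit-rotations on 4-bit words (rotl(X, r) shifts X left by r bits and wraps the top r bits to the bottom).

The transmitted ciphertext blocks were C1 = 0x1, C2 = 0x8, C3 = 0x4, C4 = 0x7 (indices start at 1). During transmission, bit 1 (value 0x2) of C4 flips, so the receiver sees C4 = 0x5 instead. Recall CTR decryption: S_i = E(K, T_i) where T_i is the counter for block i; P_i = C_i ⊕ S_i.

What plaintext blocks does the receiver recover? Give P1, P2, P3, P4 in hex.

P1 = 0x3, P2 = 0x8, P3 = 0x2, P4 = 0x1

Only C4 changed, to 0x5. In CTR, a change in C_i flips the same bit in P_i only; the keystream is unaffected. Decrypting the received ciphertext:
P1: T = 0xC, S = E(K, T) = 0x2; 0x1 ⊕ 0x2 = 0x3.
P2: T = 0xD, S = E(K, T) = 0x0; 0x8 ⊕ 0x0 = 0x8.
P3: T = 0xE, S = E(K, T) = 0x6; 0x4 ⊕ 0x6 = 0x2.
P4: T = 0xF, S = E(K, T) = 0x4; 0x5 ⊕ 0x4 = 0x1.
Blocks that differ from the original plaintext: P4.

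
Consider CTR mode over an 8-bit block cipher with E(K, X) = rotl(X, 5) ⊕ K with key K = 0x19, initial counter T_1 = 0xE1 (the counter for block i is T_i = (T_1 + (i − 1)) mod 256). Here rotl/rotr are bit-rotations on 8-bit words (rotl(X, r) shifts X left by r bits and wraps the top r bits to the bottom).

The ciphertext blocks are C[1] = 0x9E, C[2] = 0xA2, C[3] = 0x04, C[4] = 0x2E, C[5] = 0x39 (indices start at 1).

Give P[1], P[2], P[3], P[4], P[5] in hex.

CTR decryption: S_i = E(K, T_i) where T_i is the counter for block i; P_i = C_i ⊕ S_i.
P[1]: T = 0xE1, S = E(K, T) = 0x25; 0x9E ⊕ 0x25 = 0xBB.
P[2]: T = 0xE2, S = E(K, T) = 0x45; 0xA2 ⊕ 0x45 = 0xE7.
P[3]: T = 0xE3, S = E(K, T) = 0x65; 0x04 ⊕ 0x65 = 0x61.
P[4]: T = 0xE4, S = E(K, T) = 0x85; 0x2E ⊕ 0x85 = 0xAB.
P[5]: T = 0xE5, S = E(K, T) = 0xA5; 0x39 ⊕ 0xA5 = 0x9C.

P[1] = 0xBB, P[2] = 0xE7, P[3] = 0x61, P[4] = 0xAB, P[5] = 0x9C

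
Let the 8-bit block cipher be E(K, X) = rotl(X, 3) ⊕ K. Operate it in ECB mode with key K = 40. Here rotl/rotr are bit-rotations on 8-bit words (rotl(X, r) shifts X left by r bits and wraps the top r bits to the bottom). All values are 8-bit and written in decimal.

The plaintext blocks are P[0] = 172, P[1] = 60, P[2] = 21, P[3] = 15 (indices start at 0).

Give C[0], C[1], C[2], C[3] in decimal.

C[0] = 77, C[1] = 201, C[2] = 128, C[3] = 80

ECB encryption: C_i = E(K, P_i).
C[0]: E(K, 172) = 77.
C[1]: E(K, 60) = 201.
C[2]: E(K, 21) = 128.
C[3]: E(K, 15) = 80.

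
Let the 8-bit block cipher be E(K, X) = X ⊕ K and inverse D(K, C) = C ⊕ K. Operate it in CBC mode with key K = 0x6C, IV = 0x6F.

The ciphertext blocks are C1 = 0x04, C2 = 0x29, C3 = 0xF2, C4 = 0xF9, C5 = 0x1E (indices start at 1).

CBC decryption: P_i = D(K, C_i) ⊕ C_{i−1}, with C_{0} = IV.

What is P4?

P4: D(K, 0xF9) = 0x95; 0x95 ⊕ 0xF2 = 0x67.

P4 = 0x67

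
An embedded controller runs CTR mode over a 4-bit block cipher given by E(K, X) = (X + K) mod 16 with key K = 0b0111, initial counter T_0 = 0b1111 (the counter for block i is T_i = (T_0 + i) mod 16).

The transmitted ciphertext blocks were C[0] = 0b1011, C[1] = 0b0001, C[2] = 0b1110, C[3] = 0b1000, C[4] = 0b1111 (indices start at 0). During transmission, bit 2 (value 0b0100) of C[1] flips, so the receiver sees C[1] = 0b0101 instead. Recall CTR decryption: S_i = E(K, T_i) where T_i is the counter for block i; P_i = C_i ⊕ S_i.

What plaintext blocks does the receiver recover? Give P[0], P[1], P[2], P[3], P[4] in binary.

Only C[1] changed, to 0b0101. In CTR, a change in C_i flips the same bit in P_i only; the keystream is unaffected. Decrypting the received ciphertext:
P[0]: T = 0b1111, S = E(K, T) = 0b0110; 0b1011 ⊕ 0b0110 = 0b1101.
P[1]: T = 0b0000, S = E(K, T) = 0b0111; 0b0101 ⊕ 0b0111 = 0b0010.
P[2]: T = 0b0001, S = E(K, T) = 0b1000; 0b1110 ⊕ 0b1000 = 0b0110.
P[3]: T = 0b0010, S = E(K, T) = 0b1001; 0b1000 ⊕ 0b1001 = 0b0001.
P[4]: T = 0b0011, S = E(K, T) = 0b1010; 0b1111 ⊕ 0b1010 = 0b0101.
Blocks that differ from the original plaintext: P[1].

P[0] = 0b1101, P[1] = 0b0010, P[2] = 0b0110, P[3] = 0b0001, P[4] = 0b0101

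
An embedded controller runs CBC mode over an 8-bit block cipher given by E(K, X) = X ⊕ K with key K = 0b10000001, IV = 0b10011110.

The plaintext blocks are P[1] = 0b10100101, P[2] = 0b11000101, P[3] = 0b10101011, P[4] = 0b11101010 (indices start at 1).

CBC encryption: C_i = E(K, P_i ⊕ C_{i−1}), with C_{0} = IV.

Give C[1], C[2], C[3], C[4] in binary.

C[1]: P[1] ⊕ 0b10011110 = 0b00111011; E(K, 0b00111011) = 0b10111010.
C[2]: P[2] ⊕ 0b10111010 = 0b01111111; E(K, 0b01111111) = 0b11111110.
C[3]: P[3] ⊕ 0b11111110 = 0b01010101; E(K, 0b01010101) = 0b11010100.
C[4]: P[4] ⊕ 0b11010100 = 0b00111110; E(K, 0b00111110) = 0b10111111.

C[1] = 0b10111010, C[2] = 0b11111110, C[3] = 0b11010100, C[4] = 0b10111111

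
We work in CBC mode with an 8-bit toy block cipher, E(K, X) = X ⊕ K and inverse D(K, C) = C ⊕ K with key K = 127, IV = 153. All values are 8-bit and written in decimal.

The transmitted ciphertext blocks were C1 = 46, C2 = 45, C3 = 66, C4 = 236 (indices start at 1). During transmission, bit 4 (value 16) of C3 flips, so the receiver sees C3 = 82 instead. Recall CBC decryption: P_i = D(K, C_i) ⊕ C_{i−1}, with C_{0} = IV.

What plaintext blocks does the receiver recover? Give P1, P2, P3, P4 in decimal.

Only C3 changed, to 82. In CBC, a change in C_i garbles P_i and flips the same bit in P_{i+1}. Decrypting the received ciphertext:
P1: D(K, 46) = 81; 81 ⊕ 153 = 200.
P2: D(K, 45) = 82; 82 ⊕ 46 = 124.
P3: D(K, 82) = 45; 45 ⊕ 45 = 0.
P4: D(K, 236) = 147; 147 ⊕ 82 = 193.
Blocks that differ from the original plaintext: P3, P4.

P1 = 200, P2 = 124, P3 = 0, P4 = 193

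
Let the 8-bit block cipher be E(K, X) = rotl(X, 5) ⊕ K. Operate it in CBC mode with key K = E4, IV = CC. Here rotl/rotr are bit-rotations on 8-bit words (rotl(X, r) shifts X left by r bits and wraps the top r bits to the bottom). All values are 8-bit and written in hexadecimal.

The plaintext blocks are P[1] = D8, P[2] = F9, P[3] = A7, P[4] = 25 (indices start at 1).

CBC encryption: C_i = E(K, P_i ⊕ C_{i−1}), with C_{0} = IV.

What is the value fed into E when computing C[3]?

C[1]: P[1] ⊕ CC = 14; E(K, 14) = 66.
C[2]: P[2] ⊕ 66 = 9F; E(K, 9F) = 17.
C[3]: P[3] ⊕ 17 = B0; E(K, B0) = F2.
So the input to E for block [3] is B0.

B0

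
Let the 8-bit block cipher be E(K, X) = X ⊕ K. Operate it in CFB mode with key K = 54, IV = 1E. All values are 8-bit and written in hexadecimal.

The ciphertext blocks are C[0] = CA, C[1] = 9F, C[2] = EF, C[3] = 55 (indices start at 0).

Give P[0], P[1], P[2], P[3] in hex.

CFB decryption: P_i = C_i ⊕ E(K, C_{i−1}), with C_{−1} = IV.
P[0]: E(K, 1E) = 4A; CA ⊕ 4A = 80.
P[1]: E(K, CA) = 9E; 9F ⊕ 9E = 01.
P[2]: E(K, 9F) = CB; EF ⊕ CB = 24.
P[3]: E(K, EF) = BB; 55 ⊕ BB = EE.

P[0] = 80, P[1] = 01, P[2] = 24, P[3] = EE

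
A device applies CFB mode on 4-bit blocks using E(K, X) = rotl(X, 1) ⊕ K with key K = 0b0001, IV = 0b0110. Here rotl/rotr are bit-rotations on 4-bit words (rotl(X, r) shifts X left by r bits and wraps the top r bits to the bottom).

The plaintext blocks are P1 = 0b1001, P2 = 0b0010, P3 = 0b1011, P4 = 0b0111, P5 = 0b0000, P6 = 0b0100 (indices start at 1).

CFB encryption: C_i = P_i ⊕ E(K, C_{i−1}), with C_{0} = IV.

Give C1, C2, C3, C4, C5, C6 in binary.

C1: E(K, 0b0110) = 0b1101; 0b1001 ⊕ 0b1101 = 0b0100.
C2: E(K, 0b0100) = 0b1001; 0b0010 ⊕ 0b1001 = 0b1011.
C3: E(K, 0b1011) = 0b0110; 0b1011 ⊕ 0b0110 = 0b1101.
C4: E(K, 0b1101) = 0b1010; 0b0111 ⊕ 0b1010 = 0b1101.
C5: E(K, 0b1101) = 0b1010; 0b0000 ⊕ 0b1010 = 0b1010.
C6: E(K, 0b1010) = 0b0100; 0b0100 ⊕ 0b0100 = 0b0000.

C1 = 0b0100, C2 = 0b1011, C3 = 0b1101, C4 = 0b1101, C5 = 0b1010, C6 = 0b0000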